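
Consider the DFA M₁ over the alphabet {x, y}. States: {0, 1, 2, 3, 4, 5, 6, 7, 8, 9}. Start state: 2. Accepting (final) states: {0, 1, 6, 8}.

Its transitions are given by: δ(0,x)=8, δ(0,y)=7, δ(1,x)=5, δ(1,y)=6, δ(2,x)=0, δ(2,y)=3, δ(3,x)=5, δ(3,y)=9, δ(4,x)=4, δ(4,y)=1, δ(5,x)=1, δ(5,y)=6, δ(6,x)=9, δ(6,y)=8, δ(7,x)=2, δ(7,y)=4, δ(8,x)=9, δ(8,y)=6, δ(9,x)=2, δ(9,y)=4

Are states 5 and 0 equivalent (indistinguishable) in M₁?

No

All states are reachable from the start state.
Initial partition by acceptance: {0,1,6,8} | {2,3,4,5,7,9}.
On input x, block {0,1,6,8} splits into {1,6,8} and {0}.
Refine {2,3,4,5,7,9} on symbol x: members go to different blocks, giving {3,4,7,9} and {2} and {5}.
Split {1,6,8} by δ(·,x) → {6,8} and {1}.
Split {3,4,7,9} by δ(·,x) → {7,9} and {3} and {4}.
Stable partition: {6,8} | {7,9} | {0} | {2} | {5} | {1} | {3} | {4} — 8 equivalence classes.
5 and 0 end up in different blocks, so they are distinguishable. For instance, the string 'ε' is accepted from only 0.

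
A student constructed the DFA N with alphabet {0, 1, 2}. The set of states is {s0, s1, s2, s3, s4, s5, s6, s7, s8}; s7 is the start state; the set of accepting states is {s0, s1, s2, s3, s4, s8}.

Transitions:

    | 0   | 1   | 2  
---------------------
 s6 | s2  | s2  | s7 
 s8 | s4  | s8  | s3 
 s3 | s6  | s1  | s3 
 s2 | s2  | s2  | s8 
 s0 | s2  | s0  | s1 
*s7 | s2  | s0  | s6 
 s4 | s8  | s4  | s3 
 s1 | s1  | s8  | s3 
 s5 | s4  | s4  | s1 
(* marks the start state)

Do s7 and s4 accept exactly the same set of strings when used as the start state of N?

No

First remove the unreachable states {s5}; 8 states remain.
Start with accepting vs non-accepting: {s0,s1,s2,s3,s4,s8} | {s6,s7}.
Split {s0,s1,s2,s3,s4,s8} by δ(·,0) → {s0,s1,s2,s4,s8} and {s3}.
On input 2, block {s0,s1,s2,s4,s8} splits into {s1,s4,s8} and {s0,s2}.
Stable partition: {s1,s4,s8} | {s6,s7} | {s3} | {s0,s2} — 4 equivalence classes.
s7 and s4 end up in different blocks, so they are distinguishable. For instance, the string 'ε' is accepted from only s4.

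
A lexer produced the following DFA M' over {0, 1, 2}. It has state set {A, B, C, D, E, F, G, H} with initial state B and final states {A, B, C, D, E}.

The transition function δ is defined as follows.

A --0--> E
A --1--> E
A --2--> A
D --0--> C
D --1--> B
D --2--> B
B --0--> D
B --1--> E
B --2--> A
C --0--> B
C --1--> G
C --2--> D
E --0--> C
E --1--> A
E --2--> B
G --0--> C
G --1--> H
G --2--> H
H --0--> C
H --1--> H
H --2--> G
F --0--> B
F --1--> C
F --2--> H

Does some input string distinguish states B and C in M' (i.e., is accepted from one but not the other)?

Yes

States {F} cannot be reached from the start state, so discard them.
Start with accepting vs non-accepting: {A,B,C,D,E} | {G,H}.
On input 1, block {A,B,C,D,E} splits into {A,B,D,E} and {C}.
Refine {A,B,D,E} on symbol 0: members go to different blocks, giving {A,B} and {D,E}.
Stable partition: {A,B} | {G,H} | {C} | {D,E} — 4 equivalence classes.
B and C end up in different blocks, so they are distinguishable. For instance, the string '1' is accepted from only B.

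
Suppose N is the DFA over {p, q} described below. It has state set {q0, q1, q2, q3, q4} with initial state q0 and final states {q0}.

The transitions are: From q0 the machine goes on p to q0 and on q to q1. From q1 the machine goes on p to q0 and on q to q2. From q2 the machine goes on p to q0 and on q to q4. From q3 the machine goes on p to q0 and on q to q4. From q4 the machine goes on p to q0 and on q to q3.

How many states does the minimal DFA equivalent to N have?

P0 = {q0} | {q1,q2,q3,q4}.
No further refinement is possible. Final partition (2 blocks): {q0} | {q1,q2,q3,q4}.

2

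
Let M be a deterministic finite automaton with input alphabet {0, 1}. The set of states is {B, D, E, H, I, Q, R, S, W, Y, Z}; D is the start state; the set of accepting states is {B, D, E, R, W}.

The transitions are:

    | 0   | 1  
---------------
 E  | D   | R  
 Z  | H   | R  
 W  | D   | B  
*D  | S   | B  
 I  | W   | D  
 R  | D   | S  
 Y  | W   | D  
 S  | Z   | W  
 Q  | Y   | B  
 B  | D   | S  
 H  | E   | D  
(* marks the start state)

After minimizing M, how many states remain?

First remove the unreachable states {I,Q,Y}; 8 states remain.
Initial partition by acceptance: {B,D,E,R,W} | {H,S,Z}.
Split {B,D,E,R,W} by δ(·,0) → {B,E,R,W} and {D}.
On input 1, block {B,E,R,W} splits into {B,R} and {E,W}.
Refine {H,S,Z} on symbol 0: members go to different blocks, giving {S,Z} and {H}.
Refine {S,Z} on symbol 0: members go to different blocks, giving {Z} and {S}.
No further refinement is possible. Final partition (6 blocks): {B,R} | {Z} | {D} | {E,W} | {H} | {S}.

6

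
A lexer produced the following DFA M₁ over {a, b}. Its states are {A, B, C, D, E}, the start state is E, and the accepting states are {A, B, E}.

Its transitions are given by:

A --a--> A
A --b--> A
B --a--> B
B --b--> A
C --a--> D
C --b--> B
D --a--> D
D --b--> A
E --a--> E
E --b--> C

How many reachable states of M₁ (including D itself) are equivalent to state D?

2

Start with accepting vs non-accepting: {A,B,E} | {C,D}.
Refine {A,B,E} on symbol b: members go to different blocks, giving {A,B} and {E}.
No further refinement is possible. Final partition (3 blocks): {A,B} | {C,D} | {E}.
The equivalence class containing D is {C,D}, of size 2.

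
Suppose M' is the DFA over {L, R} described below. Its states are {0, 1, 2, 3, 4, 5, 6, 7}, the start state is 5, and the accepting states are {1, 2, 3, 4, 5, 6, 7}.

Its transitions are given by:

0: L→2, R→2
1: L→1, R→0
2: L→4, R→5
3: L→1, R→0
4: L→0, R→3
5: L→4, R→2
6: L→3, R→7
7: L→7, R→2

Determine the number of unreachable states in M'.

Starting at 5 and following transitions, the reachable set is {0, 1, 2, 3, 4, 5}. That leaves 6, 7 unreachable — 2 in total.

2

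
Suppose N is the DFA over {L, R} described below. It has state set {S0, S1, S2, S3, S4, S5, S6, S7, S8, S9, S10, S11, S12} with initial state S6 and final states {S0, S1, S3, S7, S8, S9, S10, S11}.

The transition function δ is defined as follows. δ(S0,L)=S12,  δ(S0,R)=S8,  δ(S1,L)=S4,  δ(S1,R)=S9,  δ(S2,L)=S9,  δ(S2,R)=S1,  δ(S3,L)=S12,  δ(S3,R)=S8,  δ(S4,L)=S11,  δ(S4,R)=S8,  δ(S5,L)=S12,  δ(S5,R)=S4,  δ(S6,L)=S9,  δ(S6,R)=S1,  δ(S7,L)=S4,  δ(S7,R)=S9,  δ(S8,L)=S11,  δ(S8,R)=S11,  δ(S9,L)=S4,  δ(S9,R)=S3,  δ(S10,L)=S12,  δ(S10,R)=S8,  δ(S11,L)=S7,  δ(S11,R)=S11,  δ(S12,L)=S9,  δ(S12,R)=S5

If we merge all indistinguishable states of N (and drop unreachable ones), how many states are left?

9

First remove the unreachable states {S0,S2,S10}; 10 states remain.
Start with accepting vs non-accepting: {S1,S3,S7,S8,S9,S11} | {S4,S5,S6,S12}.
Split {S1,S3,S7,S8,S9,S11} by δ(·,L) → {S1,S3,S7,S9} and {S8,S11}.
Split {S1,S3,S7,S9} by δ(·,R) → {S1,S7,S9} and {S3}.
Refine {S1,S7,S9} on symbol R: members go to different blocks, giving {S1,S7} and {S9}.
Split {S4,S5,S6,S12} by δ(·,L) → {S6,S12} and {S4} and {S5}.
On input R, block {S6,S12} splits into {S6} and {S12}.
Split {S8,S11} by δ(·,L) → {S8} and {S11}.
No further refinement is possible. Final partition (9 blocks): {S1,S7} | {S6} | {S8} | {S3} | {S9} | {S4} | {S5} | {S12} | {S11}.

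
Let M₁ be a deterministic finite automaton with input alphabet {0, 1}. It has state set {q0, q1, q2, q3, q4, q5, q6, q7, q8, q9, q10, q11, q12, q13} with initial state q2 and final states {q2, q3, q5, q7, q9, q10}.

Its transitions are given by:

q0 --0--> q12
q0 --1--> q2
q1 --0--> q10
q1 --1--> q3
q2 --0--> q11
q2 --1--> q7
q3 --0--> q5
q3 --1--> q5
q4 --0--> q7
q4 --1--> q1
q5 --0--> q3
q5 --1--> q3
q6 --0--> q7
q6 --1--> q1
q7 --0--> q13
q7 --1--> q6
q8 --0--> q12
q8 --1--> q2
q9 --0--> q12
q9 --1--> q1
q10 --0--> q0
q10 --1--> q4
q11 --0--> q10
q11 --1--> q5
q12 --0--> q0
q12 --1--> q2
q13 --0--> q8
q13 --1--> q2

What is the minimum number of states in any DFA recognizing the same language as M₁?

Reachable states from the start: {q0,q1,q2,q3,q4,q5,q6,q7,q8,q10,q11,q12,q13}. Unreachable: {q9} — drop them.
Initial partition by acceptance: {q2,q3,q5,q7,q10} | {q0,q1,q4,q6,q8,q11,q12,q13}.
On input 0, block {q2,q3,q5,q7,q10} splits into {q2,q7,q10} and {q3,q5}.
Split {q2,q7,q10} by δ(·,1) → {q7,q10} and {q2}.
Refine {q0,q1,q4,q6,q8,q11,q12,q13} on symbol 0: members go to different blocks, giving {q0,q8,q12,q13} and {q1,q4,q6,q11}.
Refine {q1,q4,q6,q11} on symbol 1: members go to different blocks, giving {q1,q11} and {q4,q6}.
No further refinement is possible. Final partition (6 blocks): {q7,q10} | {q0,q8,q12,q13} | {q3,q5} | {q2} | {q1,q11} | {q4,q6}.

6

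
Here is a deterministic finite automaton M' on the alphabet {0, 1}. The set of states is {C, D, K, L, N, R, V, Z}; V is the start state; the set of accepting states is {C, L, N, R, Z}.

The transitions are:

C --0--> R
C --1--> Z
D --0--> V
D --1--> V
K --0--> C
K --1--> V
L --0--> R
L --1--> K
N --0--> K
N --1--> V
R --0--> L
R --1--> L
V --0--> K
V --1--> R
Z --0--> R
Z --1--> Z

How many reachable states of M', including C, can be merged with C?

2

States {D,N} cannot be reached from the start state, so discard them.
Initial partition by acceptance: {C,L,R,Z} | {K,V}.
On input 1, block {C,L,R,Z} splits into {C,R,Z} and {L}.
On input 0, block {C,R,Z} splits into {C,Z} and {R}.
Refine {K,V} on symbol 0: members go to different blocks, giving {V} and {K}.
Stable partition: {C,Z} | {V} | {L} | {R} | {K} — 5 equivalence classes.
The equivalence class containing C is {C,Z}, of size 2.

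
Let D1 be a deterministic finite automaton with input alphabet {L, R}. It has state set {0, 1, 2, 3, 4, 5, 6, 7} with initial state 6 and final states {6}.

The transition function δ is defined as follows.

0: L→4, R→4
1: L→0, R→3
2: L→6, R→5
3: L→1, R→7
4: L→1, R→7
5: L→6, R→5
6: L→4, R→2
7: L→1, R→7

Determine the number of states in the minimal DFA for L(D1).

Every state is reachable, so we keep all 8.
P0 = {6} | {0,1,2,3,4,5,7}.
Refine {0,1,2,3,4,5,7} on symbol L: members go to different blocks, giving {0,1,3,4,7} and {2,5}.
Stable partition: {6} | {0,1,3,4,7} | {2,5} — 3 equivalence classes.

3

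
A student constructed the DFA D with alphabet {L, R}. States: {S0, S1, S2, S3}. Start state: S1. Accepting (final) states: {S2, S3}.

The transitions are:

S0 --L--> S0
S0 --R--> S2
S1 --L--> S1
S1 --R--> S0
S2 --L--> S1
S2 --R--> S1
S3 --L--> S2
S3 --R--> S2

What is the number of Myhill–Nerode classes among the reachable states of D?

States {S3} cannot be reached from the start state, so discard them.
P0 = {S2} | {S0,S1}.
On input R, block {S0,S1} splits into {S0} and {S1}.
No further refinement is possible. Final partition (3 blocks): {S2} | {S0} | {S1}.

3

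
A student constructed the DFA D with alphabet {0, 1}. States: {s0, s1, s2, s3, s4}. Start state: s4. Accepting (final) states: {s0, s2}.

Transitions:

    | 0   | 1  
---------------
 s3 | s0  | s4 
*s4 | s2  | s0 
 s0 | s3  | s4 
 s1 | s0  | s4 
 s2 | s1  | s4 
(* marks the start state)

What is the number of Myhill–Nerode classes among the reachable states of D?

P0 = {s0,s2} | {s1,s3,s4}.
Refine {s1,s3,s4} on symbol 1: members go to different blocks, giving {s1,s3} and {s4}.
No further refinement is possible. Final partition (3 blocks): {s0,s2} | {s1,s3} | {s4}.

3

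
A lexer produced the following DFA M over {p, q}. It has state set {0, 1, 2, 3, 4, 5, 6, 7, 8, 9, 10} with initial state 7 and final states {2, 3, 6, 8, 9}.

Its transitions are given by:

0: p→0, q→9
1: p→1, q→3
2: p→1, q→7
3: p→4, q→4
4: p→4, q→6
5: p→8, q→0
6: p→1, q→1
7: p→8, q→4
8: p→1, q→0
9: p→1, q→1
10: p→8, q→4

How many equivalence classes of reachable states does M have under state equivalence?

States {2,5,10} cannot be reached from the start state, so discard them.
Initial partition by acceptance: {3,6,8,9} | {0,1,4,7}.
On input p, block {0,1,4,7} splits into {0,1,4} and {7}.
The partition is now stable with 3 blocks: {3,6,8,9} | {0,1,4} | {7}.

3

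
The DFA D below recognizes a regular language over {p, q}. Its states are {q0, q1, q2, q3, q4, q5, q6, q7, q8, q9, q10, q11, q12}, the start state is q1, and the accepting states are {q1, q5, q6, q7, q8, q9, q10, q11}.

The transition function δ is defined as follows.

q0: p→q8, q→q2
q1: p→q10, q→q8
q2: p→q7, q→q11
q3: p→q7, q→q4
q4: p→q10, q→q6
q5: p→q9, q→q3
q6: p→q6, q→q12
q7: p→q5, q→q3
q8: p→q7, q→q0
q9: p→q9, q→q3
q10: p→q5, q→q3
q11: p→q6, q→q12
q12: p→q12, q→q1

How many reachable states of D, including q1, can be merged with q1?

1

Every state is reachable, so we keep all 13.
P0 = {q1,q5,q6,q7,q8,q9,q10,q11} | {q0,q2,q3,q4,q12}.
On input q, block {q1,q5,q6,q7,q8,q9,q10,q11} splits into {q5,q6,q7,q8,q9,q10,q11} and {q1}.
On input p, block {q0,q2,q3,q4,q12} splits into {q0,q2,q3,q4} and {q12}.
On input q, block {q5,q6,q7,q8,q9,q10,q11} splits into {q5,q7,q8,q9,q10} and {q6,q11}.
On input q, block {q0,q2,q3,q4} splits into {q0,q3} and {q2,q4}.
No further refinement is possible. Final partition (6 blocks): {q5,q7,q8,q9,q10} | {q0,q3} | {q1} | {q12} | {q6,q11} | {q2,q4}.
The equivalence class containing q1 is {q1}, of size 1.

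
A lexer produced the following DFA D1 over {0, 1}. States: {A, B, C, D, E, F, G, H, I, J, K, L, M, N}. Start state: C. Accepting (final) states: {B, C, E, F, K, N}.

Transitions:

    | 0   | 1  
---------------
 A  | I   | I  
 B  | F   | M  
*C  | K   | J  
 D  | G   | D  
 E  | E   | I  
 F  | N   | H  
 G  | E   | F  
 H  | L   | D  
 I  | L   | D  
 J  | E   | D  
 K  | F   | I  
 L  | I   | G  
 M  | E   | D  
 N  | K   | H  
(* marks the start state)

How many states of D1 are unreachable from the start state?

3

Starting at C and following transitions, the reachable set is {C, D, E, F, G, H, I, J, K, L, N}. That leaves A, B, M unreachable — 3 in total.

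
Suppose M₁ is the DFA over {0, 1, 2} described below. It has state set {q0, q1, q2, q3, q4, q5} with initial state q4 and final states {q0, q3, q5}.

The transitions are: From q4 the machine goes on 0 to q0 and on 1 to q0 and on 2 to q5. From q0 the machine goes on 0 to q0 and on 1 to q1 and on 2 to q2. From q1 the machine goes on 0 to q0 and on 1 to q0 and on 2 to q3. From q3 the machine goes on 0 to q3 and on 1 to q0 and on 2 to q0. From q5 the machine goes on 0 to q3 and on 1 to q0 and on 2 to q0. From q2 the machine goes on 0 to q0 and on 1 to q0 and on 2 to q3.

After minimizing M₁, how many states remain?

3

All states are reachable from the start state.
Initial partition by acceptance: {q0,q3,q5} | {q1,q2,q4}.
On input 1, block {q0,q3,q5} splits into {q3,q5} and {q0}.
The partition is now stable with 3 blocks: {q3,q5} | {q1,q2,q4} | {q0}.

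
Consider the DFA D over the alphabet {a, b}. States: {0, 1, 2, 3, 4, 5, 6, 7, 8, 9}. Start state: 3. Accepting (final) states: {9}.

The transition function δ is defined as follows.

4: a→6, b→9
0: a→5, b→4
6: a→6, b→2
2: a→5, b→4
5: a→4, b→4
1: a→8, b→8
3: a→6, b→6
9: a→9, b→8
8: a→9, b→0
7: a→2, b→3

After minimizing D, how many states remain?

First remove the unreachable states {1,7}; 8 states remain.
Start with accepting vs non-accepting: {9} | {0,2,3,4,5,6,8}.
Refine {0,2,3,4,5,6,8} on symbol a: members go to different blocks, giving {0,2,3,4,5,6} and {8}.
On input b, block {0,2,3,4,5,6} splits into {0,2,3,5,6} and {4}.
Refine {0,2,3,5,6} on symbol a: members go to different blocks, giving {0,2,3,6} and {5}.
Split {0,2,3,6} by δ(·,a) → {0,2} and {3,6}.
Split {3,6} by δ(·,b) → {3} and {6}.
The partition is now stable with 7 blocks: {9} | {0,2} | {8} | {4} | {5} | {3} | {6}.

7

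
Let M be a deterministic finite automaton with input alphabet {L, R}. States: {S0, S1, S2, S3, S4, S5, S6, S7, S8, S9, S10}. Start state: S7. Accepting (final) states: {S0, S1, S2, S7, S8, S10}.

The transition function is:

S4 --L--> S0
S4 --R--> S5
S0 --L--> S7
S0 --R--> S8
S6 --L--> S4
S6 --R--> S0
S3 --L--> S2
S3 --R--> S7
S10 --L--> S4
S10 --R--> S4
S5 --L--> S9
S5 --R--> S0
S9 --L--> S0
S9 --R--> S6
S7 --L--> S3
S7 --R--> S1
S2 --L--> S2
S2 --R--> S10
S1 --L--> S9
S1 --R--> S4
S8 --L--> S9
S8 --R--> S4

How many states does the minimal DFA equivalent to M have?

All states are reachable from the start state.
Start with accepting vs non-accepting: {S0,S1,S2,S7,S8,S10} | {S3,S4,S5,S6,S9}.
Split {S0,S1,S2,S7,S8,S10} by δ(·,L) → {S1,S7,S8,S10} and {S0,S2}.
On input R, block {S1,S7,S8,S10} splits into {S1,S8,S10} and {S7}.
Refine {S3,S4,S5,S6,S9} on symbol L: members go to different blocks, giving {S3,S4,S9} and {S5,S6}.
Split {S3,S4,S9} by δ(·,R) → {S4,S9} and {S3}.
On input L, block {S0,S2} splits into {S0} and {S2}.
The partition is now stable with 7 blocks: {S1,S8,S10} | {S4,S9} | {S0} | {S7} | {S5,S6} | {S3} | {S2}.

7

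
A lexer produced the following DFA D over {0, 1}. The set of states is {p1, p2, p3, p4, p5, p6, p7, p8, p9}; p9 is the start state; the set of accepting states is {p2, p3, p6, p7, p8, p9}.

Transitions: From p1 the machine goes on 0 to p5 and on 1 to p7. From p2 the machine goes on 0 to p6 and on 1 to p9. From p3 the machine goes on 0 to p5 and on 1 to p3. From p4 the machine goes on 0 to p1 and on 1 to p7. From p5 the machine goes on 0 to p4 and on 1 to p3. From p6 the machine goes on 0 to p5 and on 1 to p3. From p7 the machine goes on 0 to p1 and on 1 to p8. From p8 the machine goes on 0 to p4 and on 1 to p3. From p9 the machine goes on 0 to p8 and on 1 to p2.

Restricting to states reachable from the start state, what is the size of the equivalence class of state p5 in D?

3

Every state is reachable, so we keep all 9.
Initial partition by acceptance: {p2,p3,p6,p7,p8,p9} | {p1,p4,p5}.
On input 0, block {p2,p3,p6,p7,p8,p9} splits into {p3,p6,p7,p8} and {p2,p9}.
Stable partition: {p3,p6,p7,p8} | {p1,p4,p5} | {p2,p9} — 3 equivalence classes.
State p5 belongs to the block {p1,p4,p5}, which has 3 states.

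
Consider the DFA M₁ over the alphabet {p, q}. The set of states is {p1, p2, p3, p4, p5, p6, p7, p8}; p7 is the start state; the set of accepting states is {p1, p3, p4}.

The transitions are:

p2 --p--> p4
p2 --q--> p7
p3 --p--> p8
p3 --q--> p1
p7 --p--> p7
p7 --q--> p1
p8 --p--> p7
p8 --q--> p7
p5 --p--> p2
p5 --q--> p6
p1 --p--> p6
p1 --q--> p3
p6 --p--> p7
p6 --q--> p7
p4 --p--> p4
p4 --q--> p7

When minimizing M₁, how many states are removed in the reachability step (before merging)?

BFS from p7 reaches {p1, p3, p6, p7, p8}; the 3 state(s) p2, p4, p5 are never visited.

3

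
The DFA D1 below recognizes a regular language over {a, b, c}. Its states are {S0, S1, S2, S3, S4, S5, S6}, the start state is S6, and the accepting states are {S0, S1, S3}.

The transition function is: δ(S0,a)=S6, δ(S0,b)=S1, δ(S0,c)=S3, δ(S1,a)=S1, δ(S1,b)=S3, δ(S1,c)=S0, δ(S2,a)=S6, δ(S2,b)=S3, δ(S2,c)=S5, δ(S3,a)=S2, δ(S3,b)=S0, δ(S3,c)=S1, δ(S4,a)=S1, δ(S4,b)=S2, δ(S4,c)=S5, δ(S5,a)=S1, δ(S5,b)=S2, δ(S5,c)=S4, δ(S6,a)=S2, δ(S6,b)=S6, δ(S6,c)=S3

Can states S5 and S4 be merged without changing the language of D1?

Yes

All states are reachable from the start state.
Start with accepting vs non-accepting: {S0,S1,S3} | {S2,S4,S5,S6}.
Split {S0,S1,S3} by δ(·,a) → {S0,S3} and {S1}.
Split {S0,S3} by δ(·,b) → {S0} and {S3}.
On input a, block {S2,S4,S5,S6} splits into {S2,S6} and {S4,S5}.
Refine {S2,S6} on symbol b: members go to different blocks, giving {S2} and {S6}.
Stable partition: {S0} | {S2} | {S1} | {S3} | {S4,S5} | {S6} — 6 equivalence classes.
S5 and S4 lie in the same block of the stable partition, so they are equivalent — no string distinguishes them.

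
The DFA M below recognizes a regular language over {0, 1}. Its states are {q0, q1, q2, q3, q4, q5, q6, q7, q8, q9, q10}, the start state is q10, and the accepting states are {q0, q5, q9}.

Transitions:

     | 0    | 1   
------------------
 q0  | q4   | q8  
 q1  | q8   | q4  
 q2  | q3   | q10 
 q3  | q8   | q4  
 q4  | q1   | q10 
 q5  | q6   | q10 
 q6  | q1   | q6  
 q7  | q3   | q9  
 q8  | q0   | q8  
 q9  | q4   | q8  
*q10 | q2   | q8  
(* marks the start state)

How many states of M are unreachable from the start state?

4

No path from q10 leads to q5, q6, q7, q9; the other 7 states are all reachable.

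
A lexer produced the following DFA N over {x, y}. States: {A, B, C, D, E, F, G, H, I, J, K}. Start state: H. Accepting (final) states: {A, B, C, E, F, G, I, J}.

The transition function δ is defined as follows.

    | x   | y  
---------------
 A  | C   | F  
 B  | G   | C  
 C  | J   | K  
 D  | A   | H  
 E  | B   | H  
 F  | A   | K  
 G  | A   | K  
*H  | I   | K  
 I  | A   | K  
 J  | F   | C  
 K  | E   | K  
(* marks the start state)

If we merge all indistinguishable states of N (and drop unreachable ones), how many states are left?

Reachable states from the start: {A,B,C,E,F,G,H,I,J,K}. Unreachable: {D} — drop them.
Start with accepting vs non-accepting: {A,B,C,E,F,G,I,J} | {H,K}.
Split {A,B,C,E,F,G,I,J} by δ(·,y) → {C,E,F,G,I} and {A,B,J}.
The partition is now stable with 3 blocks: {C,E,F,G,I} | {H,K} | {A,B,J}.

3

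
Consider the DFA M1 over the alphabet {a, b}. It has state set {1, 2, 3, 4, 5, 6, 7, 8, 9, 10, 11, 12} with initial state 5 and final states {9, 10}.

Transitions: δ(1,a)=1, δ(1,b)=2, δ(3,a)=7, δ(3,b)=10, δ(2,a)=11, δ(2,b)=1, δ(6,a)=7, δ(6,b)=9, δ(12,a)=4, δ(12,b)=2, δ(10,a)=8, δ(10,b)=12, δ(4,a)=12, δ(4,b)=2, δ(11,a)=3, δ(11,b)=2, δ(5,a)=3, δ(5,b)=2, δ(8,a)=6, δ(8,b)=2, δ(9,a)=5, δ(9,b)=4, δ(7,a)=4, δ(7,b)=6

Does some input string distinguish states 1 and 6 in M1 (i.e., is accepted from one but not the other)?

Yes

Every state is reachable, so we keep all 12.
P0 = {9,10} | {1,2,3,4,5,6,7,8,11,12}.
Refine {1,2,3,4,5,6,7,8,11,12} on symbol b: members go to different blocks, giving {1,2,4,5,7,8,11,12} and {3,6}.
On input a, block {1,2,4,5,7,8,11,12} splits into {1,2,4,7,12} and {5,8,11}.
Split {1,2,4,7,12} by δ(·,a) → {1,4,7,12} and {2}.
On input b, block {1,4,7,12} splits into {1,4,12} and {7}.
No further refinement is possible. Final partition (6 blocks): {9,10} | {1,4,12} | {3,6} | {5,8,11} | {2} | {7}.
1 and 6 end up in different blocks, so they are distinguishable. For instance, the string 'b' is accepted from only 6.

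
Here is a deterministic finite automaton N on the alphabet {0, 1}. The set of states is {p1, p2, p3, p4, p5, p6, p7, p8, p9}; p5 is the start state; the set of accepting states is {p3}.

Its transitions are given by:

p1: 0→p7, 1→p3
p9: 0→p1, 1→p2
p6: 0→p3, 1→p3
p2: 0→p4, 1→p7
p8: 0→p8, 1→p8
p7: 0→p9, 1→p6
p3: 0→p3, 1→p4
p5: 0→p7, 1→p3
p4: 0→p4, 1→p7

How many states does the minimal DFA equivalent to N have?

6

First remove the unreachable states {p8}; 8 states remain.
P0 = {p3} | {p1,p2,p4,p5,p6,p7,p9}.
On input 0, block {p1,p2,p4,p5,p6,p7,p9} splits into {p1,p2,p4,p5,p7,p9} and {p6}.
On input 1, block {p1,p2,p4,p5,p7,p9} splits into {p2,p4,p9} and {p1,p5} and {p7}.
Refine {p2,p4,p9} on symbol 0: members go to different blocks, giving {p2,p4} and {p9}.
No further refinement is possible. Final partition (6 blocks): {p3} | {p2,p4} | {p6} | {p1,p5} | {p7} | {p9}.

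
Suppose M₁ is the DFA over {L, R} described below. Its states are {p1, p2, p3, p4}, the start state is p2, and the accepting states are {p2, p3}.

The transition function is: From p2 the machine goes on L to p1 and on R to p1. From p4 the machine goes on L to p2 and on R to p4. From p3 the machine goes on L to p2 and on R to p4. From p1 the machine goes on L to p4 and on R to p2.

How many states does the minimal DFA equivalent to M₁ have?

Reachable states from the start: {p1,p2,p4}. Unreachable: {p3} — drop them.
Start with accepting vs non-accepting: {p2} | {p1,p4}.
On input L, block {p1,p4} splits into {p1} and {p4}.
The partition is now stable with 3 blocks: {p2} | {p1} | {p4}.

3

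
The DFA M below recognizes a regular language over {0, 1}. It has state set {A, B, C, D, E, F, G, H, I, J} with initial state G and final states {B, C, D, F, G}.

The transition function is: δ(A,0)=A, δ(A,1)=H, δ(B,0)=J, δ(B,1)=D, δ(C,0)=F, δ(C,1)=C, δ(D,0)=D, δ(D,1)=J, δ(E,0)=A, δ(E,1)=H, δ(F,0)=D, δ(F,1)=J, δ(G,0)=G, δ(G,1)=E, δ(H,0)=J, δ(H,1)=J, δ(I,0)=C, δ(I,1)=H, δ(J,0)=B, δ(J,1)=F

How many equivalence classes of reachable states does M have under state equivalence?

First remove the unreachable states {C,I}; 8 states remain.
Start with accepting vs non-accepting: {B,D,F,G} | {A,E,H,J}.
Refine {B,D,F,G} on symbol 0: members go to different blocks, giving {D,F,G} and {B}.
Split {A,E,H,J} by δ(·,0) → {A,E,H} and {J}.
Refine {D,F,G} on symbol 1: members go to different blocks, giving {D,F} and {G}.
Refine {A,E,H} on symbol 0: members go to different blocks, giving {A,E} and {H}.
No further refinement is possible. Final partition (6 blocks): {D,F} | {A,E} | {B} | {J} | {G} | {H}.

6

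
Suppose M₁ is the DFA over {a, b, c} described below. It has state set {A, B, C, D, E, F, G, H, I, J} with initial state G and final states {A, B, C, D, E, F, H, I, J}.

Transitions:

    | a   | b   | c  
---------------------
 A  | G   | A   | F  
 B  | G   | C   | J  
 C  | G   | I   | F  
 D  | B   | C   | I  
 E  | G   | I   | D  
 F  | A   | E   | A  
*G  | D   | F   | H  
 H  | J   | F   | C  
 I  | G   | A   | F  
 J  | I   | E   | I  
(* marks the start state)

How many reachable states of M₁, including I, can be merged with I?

All states are reachable from the start state.
Initial partition by acceptance: {A,B,C,D,E,F,H,I,J} | {G}.
Refine {A,B,C,D,E,F,H,I,J} on symbol a: members go to different blocks, giving {A,B,C,E,I} and {D,F,H,J}.
On input a, block {D,F,H,J} splits into {D,F,J} and {H}.
The partition is now stable with 4 blocks: {A,B,C,E,I} | {G} | {D,F,J} | {H}.
State I belongs to the block {A,B,C,E,I}, which has 5 states.

5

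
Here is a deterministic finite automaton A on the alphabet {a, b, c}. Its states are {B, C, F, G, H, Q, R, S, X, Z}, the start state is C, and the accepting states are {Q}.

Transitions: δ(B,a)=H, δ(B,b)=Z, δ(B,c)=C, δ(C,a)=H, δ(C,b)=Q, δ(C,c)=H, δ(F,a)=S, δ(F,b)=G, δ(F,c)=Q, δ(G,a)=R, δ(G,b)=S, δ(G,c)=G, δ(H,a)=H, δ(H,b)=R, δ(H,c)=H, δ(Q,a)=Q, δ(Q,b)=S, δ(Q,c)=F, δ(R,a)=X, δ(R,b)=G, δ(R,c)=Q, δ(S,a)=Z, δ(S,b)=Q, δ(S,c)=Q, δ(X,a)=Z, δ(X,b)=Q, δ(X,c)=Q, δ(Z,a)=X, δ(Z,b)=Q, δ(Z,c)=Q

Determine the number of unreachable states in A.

1

No path from C leads to B; the other 9 states are all reachable.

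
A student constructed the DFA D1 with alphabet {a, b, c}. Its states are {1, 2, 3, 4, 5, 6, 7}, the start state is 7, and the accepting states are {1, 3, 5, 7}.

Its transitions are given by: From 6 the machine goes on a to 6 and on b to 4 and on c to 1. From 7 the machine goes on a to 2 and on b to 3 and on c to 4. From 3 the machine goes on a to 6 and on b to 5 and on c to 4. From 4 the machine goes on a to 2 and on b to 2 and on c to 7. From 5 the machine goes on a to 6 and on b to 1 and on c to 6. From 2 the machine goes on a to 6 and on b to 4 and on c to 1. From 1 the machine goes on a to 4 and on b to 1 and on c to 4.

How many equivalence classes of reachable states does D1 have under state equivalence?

2

Every state is reachable, so we keep all 7.
P0 = {1,3,5,7} | {2,4,6}.
The partition is now stable with 2 blocks: {1,3,5,7} | {2,4,6}.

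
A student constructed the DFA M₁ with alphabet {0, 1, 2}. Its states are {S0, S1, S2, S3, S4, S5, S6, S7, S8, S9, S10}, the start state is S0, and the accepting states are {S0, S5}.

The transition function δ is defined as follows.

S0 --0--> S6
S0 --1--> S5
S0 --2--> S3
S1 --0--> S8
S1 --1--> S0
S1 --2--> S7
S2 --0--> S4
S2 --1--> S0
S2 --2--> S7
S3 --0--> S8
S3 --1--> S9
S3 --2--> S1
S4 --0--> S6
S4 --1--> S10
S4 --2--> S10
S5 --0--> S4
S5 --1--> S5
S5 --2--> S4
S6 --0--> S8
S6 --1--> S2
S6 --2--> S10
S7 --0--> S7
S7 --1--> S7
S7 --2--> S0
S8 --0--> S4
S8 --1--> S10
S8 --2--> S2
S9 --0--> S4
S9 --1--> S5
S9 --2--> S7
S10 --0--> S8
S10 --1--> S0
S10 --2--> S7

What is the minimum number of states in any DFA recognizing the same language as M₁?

4

All states are reachable from the start state.
Initial partition by acceptance: {S0,S5} | {S1,S2,S3,S4,S6,S7,S8,S9,S10}.
Split {S1,S2,S3,S4,S6,S7,S8,S9,S10} by δ(·,1) → {S3,S4,S6,S7,S8} and {S1,S2,S9,S10}.
Split {S3,S4,S6,S7,S8} by δ(·,1) → {S3,S4,S6,S8} and {S7}.
The partition is now stable with 4 blocks: {S0,S5} | {S3,S4,S6,S8} | {S1,S2,S9,S10} | {S7}.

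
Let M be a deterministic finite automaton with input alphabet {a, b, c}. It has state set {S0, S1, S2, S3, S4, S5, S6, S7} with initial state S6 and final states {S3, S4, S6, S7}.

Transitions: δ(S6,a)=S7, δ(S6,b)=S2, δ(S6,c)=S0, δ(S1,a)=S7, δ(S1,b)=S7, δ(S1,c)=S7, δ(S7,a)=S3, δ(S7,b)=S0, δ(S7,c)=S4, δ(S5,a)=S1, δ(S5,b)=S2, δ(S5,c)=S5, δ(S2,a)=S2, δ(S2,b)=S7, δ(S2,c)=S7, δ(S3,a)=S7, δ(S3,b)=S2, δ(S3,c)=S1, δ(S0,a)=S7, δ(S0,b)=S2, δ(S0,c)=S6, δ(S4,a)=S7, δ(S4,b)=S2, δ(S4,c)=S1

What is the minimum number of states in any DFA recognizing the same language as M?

States {S5} cannot be reached from the start state, so discard them.
Start with accepting vs non-accepting: {S3,S4,S6,S7} | {S0,S1,S2}.
Split {S3,S4,S6,S7} by δ(·,c) → {S3,S4,S6} and {S7}.
Split {S0,S1,S2} by δ(·,a) → {S0,S1} and {S2}.
Refine {S0,S1} on symbol b: members go to different blocks, giving {S0} and {S1}.
Split {S3,S4,S6} by δ(·,c) → {S3,S4} and {S6}.
Stable partition: {S3,S4} | {S0} | {S7} | {S2} | {S1} | {S6} — 6 equivalence classes.

6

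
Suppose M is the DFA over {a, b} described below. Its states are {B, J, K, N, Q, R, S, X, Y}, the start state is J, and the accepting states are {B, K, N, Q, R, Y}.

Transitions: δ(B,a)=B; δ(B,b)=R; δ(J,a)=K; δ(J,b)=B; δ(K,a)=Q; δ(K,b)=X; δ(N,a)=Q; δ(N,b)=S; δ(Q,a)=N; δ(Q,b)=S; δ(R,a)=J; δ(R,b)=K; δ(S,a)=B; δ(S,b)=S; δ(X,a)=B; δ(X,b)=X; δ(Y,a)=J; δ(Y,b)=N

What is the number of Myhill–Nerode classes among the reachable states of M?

5

First remove the unreachable states {Y}; 8 states remain.
Initial partition by acceptance: {B,K,N,Q,R} | {J,S,X}.
Refine {B,K,N,Q,R} on symbol a: members go to different blocks, giving {B,K,N,Q} and {R}.
Refine {B,K,N,Q} on symbol b: members go to different blocks, giving {K,N,Q} and {B}.
On input a, block {J,S,X} splits into {S,X} and {J}.
The partition is now stable with 5 blocks: {K,N,Q} | {S,X} | {R} | {B} | {J}.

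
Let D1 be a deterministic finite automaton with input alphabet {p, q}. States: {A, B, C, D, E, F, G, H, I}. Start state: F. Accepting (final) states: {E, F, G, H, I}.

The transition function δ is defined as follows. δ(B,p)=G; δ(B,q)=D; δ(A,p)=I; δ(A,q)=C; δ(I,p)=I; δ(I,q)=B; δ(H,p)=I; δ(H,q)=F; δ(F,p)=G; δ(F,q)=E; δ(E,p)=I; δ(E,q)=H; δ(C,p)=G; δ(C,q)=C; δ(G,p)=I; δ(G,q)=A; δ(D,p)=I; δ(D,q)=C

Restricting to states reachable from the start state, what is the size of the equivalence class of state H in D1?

All states are reachable from the start state.
Start with accepting vs non-accepting: {E,F,G,H,I} | {A,B,C,D}.
Split {E,F,G,H,I} by δ(·,q) → {E,F,H} and {G,I}.
The partition is now stable with 3 blocks: {E,F,H} | {A,B,C,D} | {G,I}.
State H belongs to the block {E,F,H}, which has 3 states.

3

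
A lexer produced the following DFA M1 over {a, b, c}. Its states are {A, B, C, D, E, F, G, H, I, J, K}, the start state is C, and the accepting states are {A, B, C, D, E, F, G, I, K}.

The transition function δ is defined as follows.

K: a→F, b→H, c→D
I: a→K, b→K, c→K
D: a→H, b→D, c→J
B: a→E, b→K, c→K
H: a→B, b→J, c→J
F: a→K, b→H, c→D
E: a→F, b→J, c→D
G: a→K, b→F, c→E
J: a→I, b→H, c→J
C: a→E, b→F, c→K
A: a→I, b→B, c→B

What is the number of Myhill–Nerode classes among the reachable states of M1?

First remove the unreachable states {A,G}; 9 states remain.
Start with accepting vs non-accepting: {B,C,D,E,F,I,K} | {H,J}.
Split {B,C,D,E,F,I,K} by δ(·,a) → {B,C,E,F,I,K} and {D}.
Refine {B,C,E,F,I,K} on symbol b: members go to different blocks, giving {B,C,I} and {E,F,K}.
The partition is now stable with 4 blocks: {B,C,I} | {H,J} | {D} | {E,F,K}.

4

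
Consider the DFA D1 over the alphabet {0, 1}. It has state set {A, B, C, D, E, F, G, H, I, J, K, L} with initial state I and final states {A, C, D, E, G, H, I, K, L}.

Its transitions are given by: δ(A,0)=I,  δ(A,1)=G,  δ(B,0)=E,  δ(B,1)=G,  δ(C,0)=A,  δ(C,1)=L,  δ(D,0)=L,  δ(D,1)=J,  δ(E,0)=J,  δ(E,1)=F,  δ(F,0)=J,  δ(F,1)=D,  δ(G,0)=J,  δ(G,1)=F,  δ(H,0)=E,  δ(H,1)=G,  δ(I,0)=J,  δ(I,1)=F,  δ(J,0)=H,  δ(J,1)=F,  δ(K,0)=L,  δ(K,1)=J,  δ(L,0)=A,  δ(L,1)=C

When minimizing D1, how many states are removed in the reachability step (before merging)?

2

No path from I leads to B, K; the other 10 states are all reachable.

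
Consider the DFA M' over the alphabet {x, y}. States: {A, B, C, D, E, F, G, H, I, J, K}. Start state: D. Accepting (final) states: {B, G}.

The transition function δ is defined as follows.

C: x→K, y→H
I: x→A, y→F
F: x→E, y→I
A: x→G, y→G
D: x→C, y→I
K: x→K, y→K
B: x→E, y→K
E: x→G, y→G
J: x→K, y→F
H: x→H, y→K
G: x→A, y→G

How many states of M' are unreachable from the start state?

No path from D leads to B, J; the other 9 states are all reachable.

2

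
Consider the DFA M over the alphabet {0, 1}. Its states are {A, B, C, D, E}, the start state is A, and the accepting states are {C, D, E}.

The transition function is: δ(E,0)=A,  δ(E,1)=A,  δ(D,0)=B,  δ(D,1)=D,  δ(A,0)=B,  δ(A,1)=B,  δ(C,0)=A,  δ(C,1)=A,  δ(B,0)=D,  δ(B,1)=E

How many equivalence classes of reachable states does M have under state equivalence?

4

Reachable states from the start: {A,B,D,E}. Unreachable: {C} — drop them.
Initial partition by acceptance: {D,E} | {A,B}.
Split {D,E} by δ(·,1) → {D} and {E}.
Split {A,B} by δ(·,0) → {A} and {B}.
The partition is now stable with 4 blocks: {D} | {A} | {E} | {B}.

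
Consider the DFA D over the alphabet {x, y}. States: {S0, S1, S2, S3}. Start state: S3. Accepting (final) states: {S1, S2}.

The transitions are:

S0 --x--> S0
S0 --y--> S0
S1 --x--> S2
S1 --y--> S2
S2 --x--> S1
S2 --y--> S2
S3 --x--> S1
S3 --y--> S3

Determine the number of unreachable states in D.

Starting at S3 and following transitions, the reachable set is {S1, S2, S3}. That leaves S0 unreachable — 1 in total.

1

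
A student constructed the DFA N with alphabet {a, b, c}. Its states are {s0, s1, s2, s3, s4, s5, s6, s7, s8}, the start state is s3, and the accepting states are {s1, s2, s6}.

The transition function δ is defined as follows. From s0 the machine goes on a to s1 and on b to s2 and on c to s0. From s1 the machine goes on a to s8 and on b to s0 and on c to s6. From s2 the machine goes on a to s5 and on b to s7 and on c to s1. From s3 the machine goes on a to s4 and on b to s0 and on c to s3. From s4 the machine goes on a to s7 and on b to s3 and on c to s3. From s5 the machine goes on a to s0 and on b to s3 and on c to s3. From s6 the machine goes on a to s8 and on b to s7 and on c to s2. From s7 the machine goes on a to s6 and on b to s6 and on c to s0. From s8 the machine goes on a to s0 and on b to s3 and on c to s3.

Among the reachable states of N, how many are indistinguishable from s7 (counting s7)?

All states are reachable from the start state.
Start with accepting vs non-accepting: {s1,s2,s6} | {s0,s3,s4,s5,s7,s8}.
Split {s0,s3,s4,s5,s7,s8} by δ(·,a) → {s3,s4,s5,s8} and {s0,s7}.
Split {s3,s4,s5,s8} by δ(·,a) → {s4,s5,s8} and {s3}.
Stable partition: {s1,s2,s6} | {s4,s5,s8} | {s0,s7} | {s3} — 4 equivalence classes.
The equivalence class containing s7 is {s0,s7}, of size 2.

2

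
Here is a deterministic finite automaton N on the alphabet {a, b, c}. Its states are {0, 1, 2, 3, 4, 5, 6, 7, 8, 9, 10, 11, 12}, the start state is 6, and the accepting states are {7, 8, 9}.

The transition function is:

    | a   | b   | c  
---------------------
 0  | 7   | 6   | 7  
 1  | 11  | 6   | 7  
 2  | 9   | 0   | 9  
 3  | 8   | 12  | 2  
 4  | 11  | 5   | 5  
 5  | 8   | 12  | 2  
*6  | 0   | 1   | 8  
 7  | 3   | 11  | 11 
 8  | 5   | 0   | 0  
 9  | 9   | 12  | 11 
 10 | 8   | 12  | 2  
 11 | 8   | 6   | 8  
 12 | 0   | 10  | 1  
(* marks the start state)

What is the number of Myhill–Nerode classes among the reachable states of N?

7

First remove the unreachable states {4}; 12 states remain.
Start with accepting vs non-accepting: {7,8,9} | {0,1,2,3,5,6,10,11,12}.
Split {7,8,9} by δ(·,a) → {7,8} and {9}.
On input a, block {0,1,2,3,5,6,10,11,12} splits into {0,3,5,10,11} and {1,6,12} and {2}.
Split {0,3,5,10,11} by δ(·,c) → {3,5,10} and {0,11}.
Split {1,6,12} by δ(·,b) → {1,6} and {12}.
No further refinement is possible. Final partition (7 blocks): {7,8} | {3,5,10} | {9} | {1,6} | {2} | {0,11} | {12}.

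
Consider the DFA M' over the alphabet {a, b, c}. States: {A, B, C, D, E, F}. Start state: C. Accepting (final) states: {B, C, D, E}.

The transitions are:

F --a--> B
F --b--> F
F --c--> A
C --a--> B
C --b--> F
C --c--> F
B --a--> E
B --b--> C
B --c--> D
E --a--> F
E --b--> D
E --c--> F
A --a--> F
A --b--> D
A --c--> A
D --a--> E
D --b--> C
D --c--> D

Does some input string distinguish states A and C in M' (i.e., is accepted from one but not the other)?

Yes

All states are reachable from the start state.
P0 = {B,C,D,E} | {A,F}.
Refine {B,C,D,E} on symbol a: members go to different blocks, giving {B,C,D} and {E}.
Split {B,C,D} by δ(·,a) → {B,D} and {C}.
Refine {A,F} on symbol a: members go to different blocks, giving {A} and {F}.
The partition is now stable with 5 blocks: {B,D} | {A} | {E} | {C} | {F}.
A and C end up in different blocks, so they are distinguishable. For instance, the string 'ε' is accepted from only C.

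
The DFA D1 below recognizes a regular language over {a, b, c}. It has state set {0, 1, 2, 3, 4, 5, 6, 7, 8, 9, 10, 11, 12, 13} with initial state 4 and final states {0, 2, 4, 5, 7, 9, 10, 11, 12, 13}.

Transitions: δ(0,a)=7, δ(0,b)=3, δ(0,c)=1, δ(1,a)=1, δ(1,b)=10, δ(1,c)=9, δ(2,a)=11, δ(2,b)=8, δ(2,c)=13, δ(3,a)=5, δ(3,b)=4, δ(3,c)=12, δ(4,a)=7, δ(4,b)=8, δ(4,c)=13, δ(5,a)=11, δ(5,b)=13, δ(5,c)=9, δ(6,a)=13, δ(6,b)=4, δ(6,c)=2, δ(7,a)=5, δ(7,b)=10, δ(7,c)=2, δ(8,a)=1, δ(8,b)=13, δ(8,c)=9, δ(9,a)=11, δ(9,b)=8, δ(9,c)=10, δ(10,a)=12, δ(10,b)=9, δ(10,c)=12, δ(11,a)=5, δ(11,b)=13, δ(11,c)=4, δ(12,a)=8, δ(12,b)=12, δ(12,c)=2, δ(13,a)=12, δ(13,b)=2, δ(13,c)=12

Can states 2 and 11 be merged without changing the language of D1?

No

States {0,3,6} cannot be reached from the start state, so discard them.
Initial partition by acceptance: {2,4,5,7,9,10,11,12,13} | {1,8}.
On input a, block {2,4,5,7,9,10,11,12,13} splits into {2,4,5,7,9,10,11,13} and {12}.
Split {2,4,5,7,9,10,11,13} by δ(·,a) → {2,4,5,7,9,11} and {10,13}.
Split {2,4,5,7,9,11} by δ(·,b) → {2,4,9} and {5,7,11}.
No further refinement is possible. Final partition (5 blocks): {2,4,9} | {1,8} | {12} | {10,13} | {5,7,11}.
2 and 11 end up in different blocks, so they are distinguishable. For instance, the string 'b' is accepted from only 11.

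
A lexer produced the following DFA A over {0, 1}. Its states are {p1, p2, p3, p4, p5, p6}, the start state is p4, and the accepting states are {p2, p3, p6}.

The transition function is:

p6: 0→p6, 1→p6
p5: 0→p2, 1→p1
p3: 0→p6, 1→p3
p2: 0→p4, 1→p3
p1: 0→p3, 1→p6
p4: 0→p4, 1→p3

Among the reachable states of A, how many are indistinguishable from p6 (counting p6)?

2

States {p1,p2,p5} cannot be reached from the start state, so discard them.
Initial partition by acceptance: {p3,p6} | {p4}.
No further refinement is possible. Final partition (2 blocks): {p3,p6} | {p4}.
The equivalence class containing p6 is {p3,p6}, of size 2.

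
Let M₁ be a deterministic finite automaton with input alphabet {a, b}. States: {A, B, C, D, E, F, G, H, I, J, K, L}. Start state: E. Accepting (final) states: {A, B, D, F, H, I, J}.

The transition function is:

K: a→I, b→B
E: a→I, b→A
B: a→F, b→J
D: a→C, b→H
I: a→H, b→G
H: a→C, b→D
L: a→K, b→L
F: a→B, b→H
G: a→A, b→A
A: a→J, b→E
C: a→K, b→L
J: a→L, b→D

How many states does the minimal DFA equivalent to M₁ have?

Every state is reachable, so we keep all 12.
Start with accepting vs non-accepting: {A,B,D,F,H,I,J} | {C,E,G,K,L}.
Refine {A,B,D,F,H,I,J} on symbol a: members go to different blocks, giving {A,B,F,I} and {D,H,J}.
Split {A,B,F,I} by δ(·,a) → {A,I} and {B,F}.
Split {C,E,G,K,L} by δ(·,a) → {E,G,K} and {C,L}.
On input b, block {E,G,K} splits into {E,G} and {K}.
Stable partition: {A,I} | {E,G} | {D,H,J} | {B,F} | {C,L} | {K} — 6 equivalence classes.

6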